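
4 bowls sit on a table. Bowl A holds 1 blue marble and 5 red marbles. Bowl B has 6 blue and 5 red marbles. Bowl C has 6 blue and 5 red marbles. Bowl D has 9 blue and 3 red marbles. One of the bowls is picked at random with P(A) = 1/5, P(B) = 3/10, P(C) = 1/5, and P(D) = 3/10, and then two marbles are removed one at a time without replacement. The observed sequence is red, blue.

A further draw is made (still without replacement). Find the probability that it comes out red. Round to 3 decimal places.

For each hypothesis, P(data | H) works out to: P(data | bowl A) = (5/6)(1/5) = 1/6; P(data | bowl B) = (5/11)(6/10) = 3/11; P(data | bowl C) = (5/11)(6/10) = 3/11; P(data | bowl D) = (3/12)(9/11) = 9/44.
The prior-weighted likelihoods are 1/5 · 1/6 = 1/30, 3/10 · 3/11 = 9/110, 1/5 · 3/11 = 3/55, 3/10 · 9/44 = 27/440; summing to 61/264.
The posterior is then P(bowl A | data) = 0.14426, P(bowl B | data) = 0.3541, P(bowl C | data) = 0.23607, P(bowl D | data) = 0.26557.
Averaging over the posterior, P(red next | data) = (1)(0.14426) + (4/9)(0.3541) + (4/9)(0.23607) + (1/5)(0.26557) = 0.45967.

0.460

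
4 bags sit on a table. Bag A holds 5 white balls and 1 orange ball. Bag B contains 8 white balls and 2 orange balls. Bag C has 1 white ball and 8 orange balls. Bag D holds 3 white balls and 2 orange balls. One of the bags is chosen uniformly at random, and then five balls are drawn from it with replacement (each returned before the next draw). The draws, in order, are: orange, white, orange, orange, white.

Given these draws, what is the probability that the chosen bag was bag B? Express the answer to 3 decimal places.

0.128

Compute the likelihood of the observed sequence for each case: P(data | bag A) = (1/6)(5/6)(1/6)(1/6)(5/6) = 0.003215; P(data | bag B) = (2/10)(8/10)(2/10)(2/10)(8/10) = 0.00512; P(data | bag C) = (8/9)(1/9)(8/9)(8/9)(1/9) = 0.0086708; P(data | bag D) = (2/5)(3/5)(2/5)(2/5)(3/5) = 0.02304.
Multiplying each by its prior: 1/4 · 0.003215 = 0.00080376, 1/4 · 0.00512 = 0.00128, 1/4 · 0.0086708 = 0.0021677, 1/4 · 0.02304 = 0.00576; with total 0.010011.
By Bayes' rule, P(bag B | data) = (0.00128) / (0.010011) = 0.12785.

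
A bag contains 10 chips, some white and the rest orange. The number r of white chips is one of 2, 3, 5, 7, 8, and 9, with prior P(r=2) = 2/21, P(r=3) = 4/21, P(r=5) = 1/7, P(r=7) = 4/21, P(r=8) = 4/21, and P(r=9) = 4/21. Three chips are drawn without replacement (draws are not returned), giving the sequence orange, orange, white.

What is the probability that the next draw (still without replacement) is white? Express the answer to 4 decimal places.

0.4408

Under each hypothesis, the probability of the observed sequence is: P(data | r = 2) = (8/10)(7/9)(2/8) = 7/45; P(data | r = 3) = (7/10)(6/9)(3/8) = 7/40; P(data | r = 5) = (5/10)(4/9)(5/8) = 5/36; P(data | r = 7) = (3/10)(2/9)(7/8) = 7/120; P(data | r = 8) = (2/10)(1/9)(8/8) = 1/45; P(data | r = 9) = (1/10)(0/9) = 0.
Multiplying each by its prior: 2/21 · 7/45 = 2/135, 4/21 · 7/40 = 1/30, 1/7 · 5/36 = 5/252, 4/21 · 7/120 = 1/90, 4/21 · 1/45 = 4/945, 4/21 · 0 = 0; summing to 1/12.
Dividing through by the total gives posterior P(r = 2 | data) = 8/45, P(r = 3 | data) = 2/5, P(r = 5 | data) = 5/21, P(r = 7 | data) = 2/15, P(r = 8 | data) = 16/315, P(r = 9 | data) = 0.
Averaging over the posterior, P(white next | data) = (1/7)(8/45) + (2/7)(2/5) + (4/7)(5/21) + (6/7)(2/15) + (1)(16/315) = 108/245.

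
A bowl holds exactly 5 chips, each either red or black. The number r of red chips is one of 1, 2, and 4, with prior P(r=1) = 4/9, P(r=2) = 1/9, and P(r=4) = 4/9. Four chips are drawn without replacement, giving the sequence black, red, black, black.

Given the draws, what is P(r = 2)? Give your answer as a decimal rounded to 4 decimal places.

0.1111

Under each hypothesis, the probability of the observed sequence is: P(data | r = 1) = (4/5)(1/4)(3/3)(2/2) = 1/5; P(data | r = 2) = (3/5)(2/4)(2/3)(1/2) = 1/10; P(data | r = 4) = (1/5)(4/4)(0/3) = 0.
The prior-weighted likelihoods are 4/9 · 1/5 = 4/45, 1/9 · 1/10 = 1/90, 4/9 · 0 = 0; with total 1/10.
Hence P(r = 2 | data) = (1/90) / (1/10) = 1/9.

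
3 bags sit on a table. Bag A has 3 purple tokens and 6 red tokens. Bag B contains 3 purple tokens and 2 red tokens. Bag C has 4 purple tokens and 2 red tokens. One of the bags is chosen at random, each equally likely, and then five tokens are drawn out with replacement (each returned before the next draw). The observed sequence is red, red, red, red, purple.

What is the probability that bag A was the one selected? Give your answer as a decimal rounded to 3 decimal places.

0.736

The likelihood of the observed sequence under each hypothesis: P(data | bag A) = (6/9)(6/9)(6/9)(6/9)(3/9) = 0.065844; P(data | bag B) = (2/5)(2/5)(2/5)(2/5)(3/5) = 0.01536; P(data | bag C) = (2/6)(2/6)(2/6)(2/6)(4/6) = 0.0082305.
The prior-weighted likelihoods are 1/3 · 0.065844 = 0.021948, 1/3 · 0.01536 = 0.00512, 1/3 · 0.0082305 = 0.0027435; these sum to 0.029811.
So P(bag A | data) = (0.021948) / (0.029811) = 0.73623.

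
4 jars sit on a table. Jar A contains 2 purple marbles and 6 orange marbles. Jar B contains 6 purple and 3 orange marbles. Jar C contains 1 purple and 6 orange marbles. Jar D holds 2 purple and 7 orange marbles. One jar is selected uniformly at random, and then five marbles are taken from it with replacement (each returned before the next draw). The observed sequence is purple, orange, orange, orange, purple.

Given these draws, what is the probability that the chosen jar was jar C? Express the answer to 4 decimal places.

Under each hypothesis, the probability of the observed sequence is: P(data | jar A) = (2/8)(6/8)(6/8)(6/8)(2/8) = 0.026367; P(data | jar B) = (6/9)(3/9)(3/9)(3/9)(6/9) = 0.016461; P(data | jar C) = (1/7)(6/7)(6/7)(6/7)(1/7) = 0.012852; P(data | jar D) = (2/9)(7/9)(7/9)(7/9)(2/9) = 0.023235.
The prior-weighted likelihoods are 1/4 · 0.026367 = 0.0065918, 1/4 · 0.016461 = 0.0041152, 1/4 · 0.012852 = 0.0032129, 1/4 · 0.023235 = 0.0058087; with total 0.019729.
Therefore the posterior P(jar C | data) = (0.0032129) / (0.019729) = 0.16286.

0.1629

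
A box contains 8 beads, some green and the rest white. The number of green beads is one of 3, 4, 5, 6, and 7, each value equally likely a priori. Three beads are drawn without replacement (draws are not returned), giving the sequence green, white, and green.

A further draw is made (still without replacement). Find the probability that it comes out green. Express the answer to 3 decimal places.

0.630

For each hypothesis, P(data | H) works out to: P(data | r = 3) = (3/8)(5/7)(2/6) = 5/56; P(data | r = 4) = (4/8)(4/7)(3/6) = 1/7; P(data | r = 5) = (5/8)(3/7)(4/6) = 5/28; P(data | r = 6) = (6/8)(2/7)(5/6) = 5/28; P(data | r = 7) = (7/8)(1/7)(6/6) = 1/8.
Weighting by the prior gives 1/5 · 5/56 = 1/56, 1/5 · 1/7 = 1/35, 1/5 · 5/28 = 1/28, 1/5 · 5/28 = 1/28, 1/5 · 1/8 = 1/40; these sum to 1/7.
Dividing through by the total gives posterior P(r = 3 | data) = 1/8, P(r = 4 | data) = 1/5, P(r = 5 | data) = 1/4, P(r = 6 | data) = 1/4, P(r = 7 | data) = 7/40.
The predictive probability is P(green next | data) = (1/5)(1/8) + (2/5)(1/5) + (3/5)(1/4) + (4/5)(1/4) + (1)(7/40) = 63/100.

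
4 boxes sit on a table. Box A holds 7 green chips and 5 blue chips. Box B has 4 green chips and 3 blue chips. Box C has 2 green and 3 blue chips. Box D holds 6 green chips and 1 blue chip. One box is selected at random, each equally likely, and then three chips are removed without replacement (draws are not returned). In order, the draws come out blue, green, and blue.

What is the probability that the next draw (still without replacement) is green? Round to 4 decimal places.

Under each hypothesis, the probability of the observed sequence is: P(data | box A) = (5/12)(7/11)(4/10) = 0.10606; P(data | box B) = (3/7)(4/6)(2/5) = 0.11429; P(data | box C) = (3/5)(2/4)(2/3) = 0.2; P(data | box D) = (1/7)(6/6)(0/5) = 0.
Multiplying each by its prior: 1/4 · 0.10606 = 0.026515, 1/4 · 0.11429 = 0.028571, 1/4 · 0.2 = 0.05, 1/4 · 0 = 0; these sum to 0.10509.
Dividing through by the total gives posterior P(box A | data) = 0.25232, P(box B | data) = 0.27188, P(box C | data) = 0.4758, P(box D | data) = 0.
The predictive probability is P(green next | data) = (2/3)(0.25232) + (3/4)(0.27188) + (1/2)(0.4758) = 0.61002.

0.6100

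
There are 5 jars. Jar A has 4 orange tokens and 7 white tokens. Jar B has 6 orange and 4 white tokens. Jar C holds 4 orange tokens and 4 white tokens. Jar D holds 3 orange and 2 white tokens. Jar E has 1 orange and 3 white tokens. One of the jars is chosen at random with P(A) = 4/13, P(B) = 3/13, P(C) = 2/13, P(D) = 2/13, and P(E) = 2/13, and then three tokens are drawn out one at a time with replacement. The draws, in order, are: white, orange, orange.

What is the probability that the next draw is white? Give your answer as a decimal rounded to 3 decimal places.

Under each hypothesis, the probability of the observed sequence is: P(data | jar A) = (7/11)(4/11)(4/11) = 0.084147; P(data | jar B) = (4/10)(6/10)(6/10) = 0.144; P(data | jar C) = (4/8)(4/8)(4/8) = 0.125; P(data | jar D) = (2/5)(3/5)(3/5) = 0.144; P(data | jar E) = (3/4)(1/4)(1/4) = 0.046875.
Weighting by the prior gives 4/13 · 0.084147 = 0.025891, 3/13 · 0.144 = 0.033231, 2/13 · 0.125 = 0.019231, 2/13 · 0.144 = 0.022154, 2/13 · 0.046875 = 0.0072115; these sum to 0.10772.
The posterior is then P(jar A | data) = 0.24036, P(jar B | data) = 0.3085, P(jar C | data) = 0.17853, P(jar D | data) = 0.20566, P(jar E | data) = 0.066948.
So P(white next | data) = Σ P(white next | H) P(H | data) = (7/11)(0.24036) + (2/5)(0.3085) + (1/2)(0.17853) + (2/5)(0.20566) + (3/4)(0.066948) = 0.4981.

0.498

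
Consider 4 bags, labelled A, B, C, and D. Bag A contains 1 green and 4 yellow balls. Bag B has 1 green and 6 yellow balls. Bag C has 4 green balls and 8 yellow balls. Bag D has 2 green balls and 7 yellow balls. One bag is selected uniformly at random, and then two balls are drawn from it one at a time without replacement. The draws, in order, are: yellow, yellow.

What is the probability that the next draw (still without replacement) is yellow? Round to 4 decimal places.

0.7075

The likelihood of the observed sequence under each hypothesis: P(data | bag A) = (4/5)(3/4) = 0.6; P(data | bag B) = (6/7)(5/6) = 0.71429; P(data | bag C) = (8/12)(7/11) = 0.42424; P(data | bag D) = (7/9)(6/8) = 0.58333.
Weighting by the prior gives 1/4 · 0.6 = 0.15, 1/4 · 0.71429 = 0.17857, 1/4 · 0.42424 = 0.10606, 1/4 · 0.58333 = 0.14583; these sum to 0.58047.
The posterior is then P(bag A | data) = 0.25841, P(bag B | data) = 0.30763, P(bag C | data) = 0.18272, P(bag D | data) = 0.25124.
So P(yellow next | data) = Σ P(yellow next | H) P(H | data) = (2/3)(0.25841) + (4/5)(0.30763) + (3/5)(0.18272) + (5/7)(0.25124) = 0.70747.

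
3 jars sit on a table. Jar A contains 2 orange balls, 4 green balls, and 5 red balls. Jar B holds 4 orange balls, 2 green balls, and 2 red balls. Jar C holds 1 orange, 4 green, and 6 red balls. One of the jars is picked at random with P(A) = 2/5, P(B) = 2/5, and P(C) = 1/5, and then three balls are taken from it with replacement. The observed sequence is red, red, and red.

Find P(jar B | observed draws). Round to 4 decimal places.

Under each hypothesis, the probability of the observed sequence is: P(data | jar A) = (5/11)(5/11)(5/11) = 0.093914; P(data | jar B) = (2/8)(2/8)(2/8) = 0.015625; P(data | jar C) = (6/11)(6/11)(6/11) = 0.16228.
Multiplying each by its prior: 2/5 · 0.093914 = 0.037566, 2/5 · 0.015625 = 0.00625, 1/5 · 0.16228 = 0.032457; these sum to 0.076273.
So P(jar B | data) = (0.00625) / (0.076273) = 0.081943.

0.0819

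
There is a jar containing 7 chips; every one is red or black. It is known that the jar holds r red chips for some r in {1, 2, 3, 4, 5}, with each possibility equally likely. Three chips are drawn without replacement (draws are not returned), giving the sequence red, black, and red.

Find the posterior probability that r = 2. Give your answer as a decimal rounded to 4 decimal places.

The likelihood of the observed sequence under each hypothesis: P(data | r = 1) = (1/7)(6/6)(0/5) = 0; P(data | r = 2) = (2/7)(5/6)(1/5) = 1/21; P(data | r = 3) = (3/7)(4/6)(2/5) = 4/35; P(data | r = 4) = (4/7)(3/6)(3/5) = 6/35; P(data | r = 5) = (5/7)(2/6)(4/5) = 4/21.
The prior-weighted likelihoods are 1/5 · 0 = 0, 1/5 · 1/21 = 1/105, 1/5 · 4/35 = 4/175, 1/5 · 6/35 = 6/175, 1/5 · 4/21 = 4/105; summing to 11/105.
Therefore the posterior P(r = 2 | data) = (1/105) / (11/105) = 1/11.

0.0909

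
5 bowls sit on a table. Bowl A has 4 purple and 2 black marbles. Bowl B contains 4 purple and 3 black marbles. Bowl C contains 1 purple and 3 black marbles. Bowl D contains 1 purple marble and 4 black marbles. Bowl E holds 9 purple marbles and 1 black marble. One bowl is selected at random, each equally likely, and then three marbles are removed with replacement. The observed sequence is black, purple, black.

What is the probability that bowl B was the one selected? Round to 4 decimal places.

The likelihood of the observed sequence under each hypothesis: P(data | bowl A) = (2/6)(4/6)(2/6) = 0.074074; P(data | bowl B) = (3/7)(4/7)(3/7) = 0.10496; P(data | bowl C) = (3/4)(1/4)(3/4) = 0.14062; P(data | bowl D) = (4/5)(1/5)(4/5) = 0.128; P(data | bowl E) = (1/10)(9/10)(1/10) = 0.009.
The prior-weighted likelihoods are 1/5 · 0.074074 = 0.014815, 1/5 · 0.10496 = 0.020991, 1/5 · 0.14062 = 0.028125, 1/5 · 0.128 = 0.0256, 1/5 · 0.009 = 0.0018; summing to 0.091331.
By Bayes' rule, P(bowl B | data) = (0.020991) / (0.091331) = 0.22984.

0.2298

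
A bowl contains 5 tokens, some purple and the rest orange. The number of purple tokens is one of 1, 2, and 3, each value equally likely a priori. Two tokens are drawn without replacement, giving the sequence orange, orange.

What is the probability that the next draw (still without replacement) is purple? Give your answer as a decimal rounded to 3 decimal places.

Compute the likelihood of the observed sequence for each case: P(data | r = 1) = (4/5)(3/4) = 3/5; P(data | r = 2) = (3/5)(2/4) = 3/10; P(data | r = 3) = (2/5)(1/4) = 1/10.
Weighting by the prior gives 1/3 · 3/5 = 1/5, 1/3 · 3/10 = 1/10, 1/3 · 1/10 = 1/30; with total 1/3.
The posterior is then P(r = 1 | data) = 3/5, P(r = 2 | data) = 3/10, P(r = 3 | data) = 1/10.
The predictive probability is P(purple next | data) = (1/3)(3/5) + (2/3)(3/10) + (1)(1/10) = 1/2.

0.500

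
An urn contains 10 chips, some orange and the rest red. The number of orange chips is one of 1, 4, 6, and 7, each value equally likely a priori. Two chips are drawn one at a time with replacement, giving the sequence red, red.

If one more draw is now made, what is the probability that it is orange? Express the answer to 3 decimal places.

0.270

Compute the likelihood of the observed sequence for each case: P(data | r = 1) = (9/10)(9/10) = 81/100; P(data | r = 4) = (6/10)(6/10) = 9/25; P(data | r = 6) = (4/10)(4/10) = 4/25; P(data | r = 7) = (3/10)(3/10) = 9/100.
Weighting by the prior gives 1/4 · 81/100 = 81/400, 1/4 · 9/25 = 9/100, 1/4 · 4/25 = 1/25, 1/4 · 9/100 = 9/400; summing to 71/200.
Normalising, the posterior is P(r = 1 | data) = 81/142, P(r = 4 | data) = 18/71, P(r = 6 | data) = 8/71, P(r = 7 | data) = 9/142.
So P(orange next | data) = Σ P(orange next | H) P(H | data) = (1/10)(81/142) + (2/5)(18/71) + (3/5)(8/71) + (7/10)(9/142) = 96/355.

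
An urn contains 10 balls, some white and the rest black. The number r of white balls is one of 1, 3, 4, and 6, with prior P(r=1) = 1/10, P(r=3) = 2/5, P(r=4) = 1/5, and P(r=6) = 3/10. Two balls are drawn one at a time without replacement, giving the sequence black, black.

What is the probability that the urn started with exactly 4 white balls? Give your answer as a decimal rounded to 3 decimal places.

0.179

Compute the likelihood of the observed sequence for each case: P(data | r = 1) = (9/10)(8/9) = 4/5; P(data | r = 3) = (7/10)(6/9) = 7/15; P(data | r = 4) = (6/10)(5/9) = 1/3; P(data | r = 6) = (4/10)(3/9) = 2/15.
The prior-weighted likelihoods are 1/10 · 4/5 = 2/25, 2/5 · 7/15 = 14/75, 1/5 · 1/3 = 1/15, 3/10 · 2/15 = 1/25; with total 28/75.
So P(r = 4 | data) = (1/15) / (28/75) = 5/28.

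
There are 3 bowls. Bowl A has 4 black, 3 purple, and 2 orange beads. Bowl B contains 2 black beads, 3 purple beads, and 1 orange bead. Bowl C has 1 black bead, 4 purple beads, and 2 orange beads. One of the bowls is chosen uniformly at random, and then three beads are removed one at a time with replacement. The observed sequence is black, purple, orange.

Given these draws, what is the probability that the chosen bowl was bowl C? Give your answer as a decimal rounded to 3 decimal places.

0.278

Compute the likelihood of the observed sequence for each case: P(data | bowl A) = (4/9)(3/9)(2/9) = 0.032922; P(data | bowl B) = (2/6)(3/6)(1/6) = 0.027778; P(data | bowl C) = (1/7)(4/7)(2/7) = 0.023324.
The prior-weighted likelihoods are 1/3 · 0.032922 = 0.010974, 1/3 · 0.027778 = 0.0092593, 1/3 · 0.023324 = 0.0077745; these sum to 0.028008.
Therefore the posterior P(bowl C | data) = (0.0077745) / (0.028008) = 0.27759.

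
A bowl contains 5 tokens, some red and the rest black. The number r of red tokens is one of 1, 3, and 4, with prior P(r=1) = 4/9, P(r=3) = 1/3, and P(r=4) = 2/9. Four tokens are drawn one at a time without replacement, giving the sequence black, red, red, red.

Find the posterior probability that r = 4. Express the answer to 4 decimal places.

Under each hypothesis, the probability of the observed sequence is: P(data | r = 1) = (4/5)(1/4)(0/3) = 0; P(data | r = 3) = (2/5)(3/4)(2/3)(1/2) = 1/10; P(data | r = 4) = (1/5)(4/4)(3/3)(2/2) = 1/5.
Weighting by the prior gives 4/9 · 0 = 0, 1/3 · 1/10 = 1/30, 2/9 · 1/5 = 2/45; with total 7/90.
So P(r = 4 | data) = (2/45) / (7/90) = 4/7.

0.5714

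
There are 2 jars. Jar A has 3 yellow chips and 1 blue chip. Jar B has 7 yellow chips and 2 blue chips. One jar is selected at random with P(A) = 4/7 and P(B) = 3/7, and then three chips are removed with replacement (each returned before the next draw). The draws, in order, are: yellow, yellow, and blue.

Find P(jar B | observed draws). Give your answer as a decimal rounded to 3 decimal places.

0.418

Under each hypothesis, the probability of the observed sequence is: P(data | jar A) = (3/4)(3/4)(1/4) = 0.14062; P(data | jar B) = (7/9)(7/9)(2/9) = 0.13443.
Weighting by the prior gives 4/7 · 0.14062 = 0.080357, 3/7 · 0.13443 = 0.057613; with total 0.13797.
Hence P(jar B | data) = (0.057613) / (0.13797) = 0.41758.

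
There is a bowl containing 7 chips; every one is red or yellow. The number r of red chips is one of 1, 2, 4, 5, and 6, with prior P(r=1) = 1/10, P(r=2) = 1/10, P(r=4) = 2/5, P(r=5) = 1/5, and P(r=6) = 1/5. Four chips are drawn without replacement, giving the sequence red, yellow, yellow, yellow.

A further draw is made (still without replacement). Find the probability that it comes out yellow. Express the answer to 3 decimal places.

For each hypothesis, P(data | H) works out to: P(data | r = 1) = (1/7)(6/6)(5/5)(4/4) = 1/7; P(data | r = 2) = (2/7)(5/6)(4/5)(3/4) = 1/7; P(data | r = 4) = (4/7)(3/6)(2/5)(1/4) = 1/35; P(data | r = 5) = (5/7)(2/6)(1/5)(0/4) = 0; P(data | r = 6) = (6/7)(1/6)(0/5) = 0.
Multiplying each by its prior: 1/10 · 1/7 = 1/70, 1/10 · 1/7 = 1/70, 2/5 · 1/35 = 2/175, 1/5 · 0 = 0, 1/5 · 0 = 0; summing to 1/25.
Dividing through by the total gives posterior P(r = 1 | data) = 5/14, P(r = 2 | data) = 5/14, P(r = 4 | data) = 2/7, P(r = 5 | data) = 0, P(r = 6 | data) = 0.
The predictive probability is P(yellow next | data) = (1)(5/14) + (2/3)(5/14) + (0)(2/7) = 25/42.

0.595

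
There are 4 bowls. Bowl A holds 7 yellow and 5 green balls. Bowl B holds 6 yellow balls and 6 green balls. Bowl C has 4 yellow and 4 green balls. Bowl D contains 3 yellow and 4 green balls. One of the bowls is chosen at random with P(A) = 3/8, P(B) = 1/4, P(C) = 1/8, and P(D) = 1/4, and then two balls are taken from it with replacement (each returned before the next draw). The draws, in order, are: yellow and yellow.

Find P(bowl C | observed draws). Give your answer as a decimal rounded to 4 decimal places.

0.1169

The likelihood of the observed sequence under each hypothesis: P(data | bowl A) = (7/12)(7/12) = 0.34028; P(data | bowl B) = (6/12)(6/12) = 0.25; P(data | bowl C) = (4/8)(4/8) = 0.25; P(data | bowl D) = (3/7)(3/7) = 0.18367.
The prior-weighted likelihoods are 3/8 · 0.34028 = 0.1276, 1/4 · 0.25 = 0.0625, 1/8 · 0.25 = 0.03125, 1/4 · 0.18367 = 0.045918; with total 0.26727.
So P(bowl C | data) = (0.03125) / (0.26727) = 0.11692.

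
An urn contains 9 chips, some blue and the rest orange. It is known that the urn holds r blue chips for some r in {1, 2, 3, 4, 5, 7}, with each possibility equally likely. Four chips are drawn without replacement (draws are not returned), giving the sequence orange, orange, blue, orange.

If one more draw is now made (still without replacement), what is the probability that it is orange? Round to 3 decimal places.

Compute the likelihood of the observed sequence for each case: P(data | r = 1) = (8/9)(7/8)(1/7)(6/6) = 1/9; P(data | r = 2) = (7/9)(6/8)(2/7)(5/6) = 5/36; P(data | r = 3) = (6/9)(5/8)(3/7)(4/6) = 5/42; P(data | r = 4) = (5/9)(4/8)(4/7)(3/6) = 5/63; P(data | r = 5) = (4/9)(3/8)(5/7)(2/6) = 5/126; P(data | r = 7) = (2/9)(1/8)(7/7)(0/6) = 0.
Multiplying each by its prior: 1/6 · 1/9 = 1/54, 1/6 · 5/36 = 5/216, 1/6 · 5/42 = 5/252, 1/6 · 5/63 = 5/378, 1/6 · 5/126 = 5/756, 1/6 · 0 = 0; with total 41/504.
Dividing through by the total gives posterior P(r = 1 | data) = 28/123, P(r = 2 | data) = 35/123, P(r = 3 | data) = 10/41, P(r = 4 | data) = 20/123, P(r = 5 | data) = 10/123, P(r = 7 | data) = 0.
So P(orange next | data) = Σ P(orange next | H) P(H | data) = (1)(28/123) + (4/5)(35/123) + (3/5)(10/41) + (2/5)(20/123) + (1/5)(10/123) = 28/41.

0.683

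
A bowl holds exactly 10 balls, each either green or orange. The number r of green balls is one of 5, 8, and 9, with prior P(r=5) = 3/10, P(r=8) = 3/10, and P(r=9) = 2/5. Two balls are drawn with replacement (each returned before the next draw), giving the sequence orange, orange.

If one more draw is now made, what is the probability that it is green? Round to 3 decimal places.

Compute the likelihood of the observed sequence for each case: P(data | r = 5) = (5/10)(5/10) = 1/4; P(data | r = 8) = (2/10)(2/10) = 1/25; P(data | r = 9) = (1/10)(1/10) = 1/100.
Weighting by the prior gives 3/10 · 1/4 = 3/40, 3/10 · 1/25 = 3/250, 2/5 · 1/100 = 1/250; summing to 91/1000.
Normalising, the posterior is P(r = 5 | data) = 75/91, P(r = 8 | data) = 12/91, P(r = 9 | data) = 4/91.
Averaging over the posterior, P(green next | data) = (1/2)(75/91) + (4/5)(12/91) + (9/10)(4/91) = 39/70.

0.557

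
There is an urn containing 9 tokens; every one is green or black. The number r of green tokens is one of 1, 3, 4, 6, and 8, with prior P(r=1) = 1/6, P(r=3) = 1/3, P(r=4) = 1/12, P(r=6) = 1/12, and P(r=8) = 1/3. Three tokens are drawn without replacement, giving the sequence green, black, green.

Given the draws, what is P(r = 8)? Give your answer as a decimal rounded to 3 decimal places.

Under each hypothesis, the probability of the observed sequence is: P(data | r = 1) = (1/9)(8/8)(0/7) = 0; P(data | r = 3) = (3/9)(6/8)(2/7) = 1/14; P(data | r = 4) = (4/9)(5/8)(3/7) = 5/42; P(data | r = 6) = (6/9)(3/8)(5/7) = 5/28; P(data | r = 8) = (8/9)(1/8)(7/7) = 1/9.
Multiplying each by its prior: 1/6 · 0 = 0, 1/3 · 1/14 = 1/42, 1/12 · 5/42 = 5/504, 1/12 · 5/28 = 5/336, 1/3 · 1/9 = 1/27; with total 37/432.
Hence P(r = 8 | data) = (1/27) / (37/432) = 16/37.

0.432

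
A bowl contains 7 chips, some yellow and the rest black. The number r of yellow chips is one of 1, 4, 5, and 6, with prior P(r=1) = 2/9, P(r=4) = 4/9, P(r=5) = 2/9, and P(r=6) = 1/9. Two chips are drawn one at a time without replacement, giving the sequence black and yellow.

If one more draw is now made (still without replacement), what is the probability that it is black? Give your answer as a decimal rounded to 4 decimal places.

Compute the likelihood of the observed sequence for each case: P(data | r = 1) = (6/7)(1/6) = 1/7; P(data | r = 4) = (3/7)(4/6) = 2/7; P(data | r = 5) = (2/7)(5/6) = 5/21; P(data | r = 6) = (1/7)(6/6) = 1/7.
Multiplying each by its prior: 2/9 · 1/7 = 2/63, 4/9 · 2/7 = 8/63, 2/9 · 5/21 = 10/189, 1/9 · 1/7 = 1/63; with total 43/189.
Normalising, the posterior is P(r = 1 | data) = 6/43, P(r = 4 | data) = 24/43, P(r = 5 | data) = 10/43, P(r = 6 | data) = 3/43.
The predictive probability is P(black next | data) = (1)(6/43) + (2/5)(24/43) + (1/5)(10/43) + (0)(3/43) = 88/215.

0.4093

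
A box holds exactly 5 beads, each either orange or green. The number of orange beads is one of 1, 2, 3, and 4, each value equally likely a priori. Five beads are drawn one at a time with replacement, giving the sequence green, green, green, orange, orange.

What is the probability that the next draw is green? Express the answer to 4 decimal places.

0.5692

The likelihood of the observed sequence under each hypothesis: P(data | r = 1) = (4/5)(4/5)(4/5)(1/5)(1/5) = 0.02048; P(data | r = 2) = (3/5)(3/5)(3/5)(2/5)(2/5) = 0.03456; P(data | r = 3) = (2/5)(2/5)(2/5)(3/5)(3/5) = 0.02304; P(data | r = 4) = (1/5)(1/5)(1/5)(4/5)(4/5) = 0.00512.
The prior-weighted likelihoods are 1/4 · 0.02048 = 0.00512, 1/4 · 0.03456 = 0.00864, 1/4 · 0.02304 = 0.00576, 1/4 · 0.00512 = 0.00128; summing to 0.0208.
Dividing through by the total gives posterior P(r = 1 | data) = 0.24615, P(r = 2 | data) = 0.41538, P(r = 3 | data) = 0.27692, P(r = 4 | data) = 0.061538.
The predictive probability is P(green next | data) = (4/5)(0.24615) + (3/5)(0.41538) + (2/5)(0.27692) + (1/5)(0.061538) = 0.56923.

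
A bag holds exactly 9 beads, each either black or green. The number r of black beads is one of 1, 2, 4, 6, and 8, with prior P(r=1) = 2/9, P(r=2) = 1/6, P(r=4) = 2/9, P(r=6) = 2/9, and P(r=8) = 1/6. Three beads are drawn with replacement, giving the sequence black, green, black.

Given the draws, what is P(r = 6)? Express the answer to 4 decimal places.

For each hypothesis, P(data | H) works out to: P(data | r = 1) = (1/9)(8/9)(1/9) = 0.010974; P(data | r = 2) = (2/9)(7/9)(2/9) = 0.038409; P(data | r = 4) = (4/9)(5/9)(4/9) = 0.10974; P(data | r = 6) = (6/9)(3/9)(6/9) = 0.14815; P(data | r = 8) = (8/9)(1/9)(8/9) = 0.087791.
Weighting by the prior gives 2/9 · 0.010974 = 0.0024387, 1/6 · 0.038409 = 0.0064015, 2/9 · 0.10974 = 0.024387, 2/9 · 0.14815 = 0.032922, 1/6 · 0.087791 = 0.014632; with total 0.08078.
By Bayes' rule, P(r = 6 | data) = (0.032922) / (0.08078) = 0.40755.

0.4075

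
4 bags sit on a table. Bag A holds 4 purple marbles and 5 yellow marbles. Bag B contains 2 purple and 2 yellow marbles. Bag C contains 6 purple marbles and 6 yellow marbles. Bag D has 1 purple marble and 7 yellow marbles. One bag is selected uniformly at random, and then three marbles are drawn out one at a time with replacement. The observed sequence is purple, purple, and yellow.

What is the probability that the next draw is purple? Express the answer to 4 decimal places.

0.4699

Compute the likelihood of the observed sequence for each case: P(data | bag A) = (4/9)(4/9)(5/9) = 0.10974; P(data | bag B) = (2/4)(2/4)(2/4) = 0.125; P(data | bag C) = (6/12)(6/12)(6/12) = 0.125; P(data | bag D) = (1/8)(1/8)(7/8) = 0.013672.
The prior-weighted likelihoods are 1/4 · 0.10974 = 0.027435, 1/4 · 0.125 = 0.03125, 1/4 · 0.125 = 0.03125, 1/4 · 0.013672 = 0.003418; summing to 0.093353.
Dividing through by the total gives posterior P(bag A | data) = 0.29388, P(bag B | data) = 0.33475, P(bag C | data) = 0.33475, P(bag D | data) = 0.036613.
Averaging over the posterior, P(purple next | data) = (4/9)(0.29388) + (1/2)(0.33475) + (1/2)(0.33475) + (1/8)(0.036613) = 0.46994.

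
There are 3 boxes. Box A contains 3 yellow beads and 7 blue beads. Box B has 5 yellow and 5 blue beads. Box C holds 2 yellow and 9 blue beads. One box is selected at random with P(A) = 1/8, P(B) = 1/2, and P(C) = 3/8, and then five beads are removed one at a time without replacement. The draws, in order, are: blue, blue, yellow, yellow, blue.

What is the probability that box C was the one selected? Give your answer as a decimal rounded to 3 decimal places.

0.214

Under each hypothesis, the probability of the observed sequence is: P(data | box A) = (7/10)(6/9)(3/8)(2/7)(5/6) = 0.041667; P(data | box B) = (5/10)(4/9)(5/8)(4/7)(3/6) = 0.039683; P(data | box C) = (9/11)(8/10)(2/9)(1/8)(7/7) = 0.018182.
Weighting by the prior gives 1/8 · 0.041667 = 0.0052083, 1/2 · 0.039683 = 0.019841, 3/8 · 0.018182 = 0.0068182; these sum to 0.031868.
Therefore the posterior P(box C | data) = (0.0068182) / (0.031868) = 0.21395.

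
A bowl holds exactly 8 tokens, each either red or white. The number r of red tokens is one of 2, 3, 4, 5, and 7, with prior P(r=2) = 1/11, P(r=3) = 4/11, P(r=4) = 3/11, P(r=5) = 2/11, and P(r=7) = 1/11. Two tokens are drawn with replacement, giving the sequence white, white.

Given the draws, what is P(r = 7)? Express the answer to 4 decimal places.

The likelihood of the observed sequence under each hypothesis: P(data | r = 2) = (6/8)(6/8) = 9/16; P(data | r = 3) = (5/8)(5/8) = 25/64; P(data | r = 4) = (4/8)(4/8) = 1/4; P(data | r = 5) = (3/8)(3/8) = 9/64; P(data | r = 7) = (1/8)(1/8) = 1/64.
Multiplying each by its prior: 1/11 · 9/16 = 9/176, 4/11 · 25/64 = 25/176, 3/11 · 1/4 = 3/44, 2/11 · 9/64 = 9/352, 1/11 · 1/64 = 1/704; these sum to 203/704.
Therefore the posterior P(r = 7 | data) = (1/704) / (203/704) = 1/203.

0.0049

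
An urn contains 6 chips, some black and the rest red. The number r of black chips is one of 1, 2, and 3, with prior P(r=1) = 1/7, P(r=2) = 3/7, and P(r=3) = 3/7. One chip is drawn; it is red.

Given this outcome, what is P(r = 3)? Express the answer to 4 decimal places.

0.3462

For each hypothesis, P(data | H) works out to: P(data | r = 1) = (5/6) = 5/6; P(data | r = 2) = (4/6) = 2/3; P(data | r = 3) = (3/6) = 1/2.
Weighting by the prior gives 1/7 · 5/6 = 5/42, 3/7 · 2/3 = 2/7, 3/7 · 1/2 = 3/14; these sum to 13/21.
By Bayes' rule, P(r = 3 | data) = (3/14) / (13/21) = 9/26.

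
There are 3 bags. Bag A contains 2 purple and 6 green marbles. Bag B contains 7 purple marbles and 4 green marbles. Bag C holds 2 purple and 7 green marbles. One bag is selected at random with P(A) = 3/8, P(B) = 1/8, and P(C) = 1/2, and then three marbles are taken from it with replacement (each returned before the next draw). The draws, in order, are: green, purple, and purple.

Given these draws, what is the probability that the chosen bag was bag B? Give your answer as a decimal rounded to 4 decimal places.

0.3335

The likelihood of the observed sequence under each hypothesis: P(data | bag A) = (6/8)(2/8)(2/8) = 0.046875; P(data | bag B) = (4/11)(7/11)(7/11) = 0.14726; P(data | bag C) = (7/9)(2/9)(2/9) = 0.038409.
The prior-weighted likelihoods are 3/8 · 0.046875 = 0.017578, 1/8 · 0.14726 = 0.018407, 1/2 · 0.038409 = 0.019204; summing to 0.05519.
So P(bag B | data) = (0.018407) / (0.05519) = 0.33353.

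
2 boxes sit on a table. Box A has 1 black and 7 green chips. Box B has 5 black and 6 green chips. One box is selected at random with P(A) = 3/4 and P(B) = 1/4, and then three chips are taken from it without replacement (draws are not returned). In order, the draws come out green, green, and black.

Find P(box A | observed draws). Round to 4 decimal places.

Under each hypothesis, the probability of the observed sequence is: P(data | box A) = (7/8)(6/7)(1/6) = 0.125; P(data | box B) = (6/11)(5/10)(5/9) = 0.15152.
The prior-weighted likelihoods are 3/4 · 0.125 = 0.09375, 1/4 · 0.15152 = 0.037879; these sum to 0.13163.
By Bayes' rule, P(box A | data) = (0.09375) / (0.13163) = 0.71223.

0.7122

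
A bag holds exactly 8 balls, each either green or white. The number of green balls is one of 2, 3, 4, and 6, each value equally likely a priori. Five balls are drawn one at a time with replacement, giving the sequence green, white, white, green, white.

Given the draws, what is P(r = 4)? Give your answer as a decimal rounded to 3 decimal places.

The likelihood of the observed sequence under each hypothesis: P(data | r = 2) = (2/8)(6/8)(6/8)(2/8)(6/8) = 0.026367; P(data | r = 3) = (3/8)(5/8)(5/8)(3/8)(5/8) = 0.034332; P(data | r = 4) = (4/8)(4/8)(4/8)(4/8)(4/8) = 0.03125; P(data | r = 6) = (6/8)(2/8)(2/8)(6/8)(2/8) = 0.0087891.
The prior-weighted likelihoods are 1/4 · 0.026367 = 0.0065918, 1/4 · 0.034332 = 0.0085831, 1/4 · 0.03125 = 0.0078125, 1/4 · 0.0087891 = 0.0021973; with total 0.025185.
Hence P(r = 4 | data) = (0.0078125) / (0.025185) = 0.31021.

0.310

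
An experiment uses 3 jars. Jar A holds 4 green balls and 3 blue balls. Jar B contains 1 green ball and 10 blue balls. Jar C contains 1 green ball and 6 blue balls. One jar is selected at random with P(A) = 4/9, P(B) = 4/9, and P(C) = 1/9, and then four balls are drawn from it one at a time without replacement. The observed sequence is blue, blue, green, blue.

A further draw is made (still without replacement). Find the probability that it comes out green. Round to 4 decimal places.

Under each hypothesis, the probability of the observed sequence is: P(data | jar A) = (3/7)(2/6)(4/5)(1/4) = 0.028571; P(data | jar B) = (10/11)(9/10)(1/9)(8/8) = 0.090909; P(data | jar C) = (6/7)(5/6)(1/5)(4/4) = 0.14286.
The prior-weighted likelihoods are 4/9 · 0.028571 = 0.012698, 4/9 · 0.090909 = 0.040404, 1/9 · 0.14286 = 0.015873; these sum to 0.068975.
Normalising, the posterior is P(jar A | data) = 0.1841, P(jar B | data) = 0.58577, P(jar C | data) = 0.23013.
So P(green next | data) = Σ P(green next | H) P(H | data) = (1)(0.1841) + (0)(0.58577) + (0)(0.23013) = 0.1841.

0.1841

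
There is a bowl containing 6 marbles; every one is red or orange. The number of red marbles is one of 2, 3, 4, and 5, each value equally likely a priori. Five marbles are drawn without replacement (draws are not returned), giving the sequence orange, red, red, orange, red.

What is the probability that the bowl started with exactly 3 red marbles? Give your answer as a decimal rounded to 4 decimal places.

Under each hypothesis, the probability of the observed sequence is: P(data | r = 2) = (4/6)(2/5)(1/4)(3/3)(0/2) = 0; P(data | r = 3) = (3/6)(3/5)(2/4)(2/3)(1/2) = 1/20; P(data | r = 4) = (2/6)(4/5)(3/4)(1/3)(2/2) = 1/15; P(data | r = 5) = (1/6)(5/5)(4/4)(0/3) = 0.
Multiplying each by its prior: 1/4 · 0 = 0, 1/4 · 1/20 = 1/80, 1/4 · 1/15 = 1/60, 1/4 · 0 = 0; with total 7/240.
Hence P(r = 3 | data) = (1/80) / (7/240) = 3/7.

0.4286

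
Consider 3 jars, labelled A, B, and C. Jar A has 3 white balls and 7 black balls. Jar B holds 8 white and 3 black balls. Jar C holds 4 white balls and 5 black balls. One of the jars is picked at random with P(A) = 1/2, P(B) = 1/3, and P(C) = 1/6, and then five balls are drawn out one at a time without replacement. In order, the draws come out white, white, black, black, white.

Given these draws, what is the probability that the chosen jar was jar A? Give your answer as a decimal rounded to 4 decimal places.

The likelihood of the observed sequence under each hypothesis: P(data | jar A) = (3/10)(2/9)(7/8)(6/7)(1/6) = 0.0083333; P(data | jar B) = (8/11)(7/10)(3/9)(2/8)(6/7) = 0.036364; P(data | jar C) = (4/9)(3/8)(5/7)(4/6)(2/5) = 0.031746.
Weighting by the prior gives 1/2 · 0.0083333 = 0.0041667, 1/3 · 0.036364 = 0.012121, 1/6 · 0.031746 = 0.005291; summing to 0.021579.
So P(jar A | data) = (0.0041667) / (0.021579) = 0.19309.

0.1931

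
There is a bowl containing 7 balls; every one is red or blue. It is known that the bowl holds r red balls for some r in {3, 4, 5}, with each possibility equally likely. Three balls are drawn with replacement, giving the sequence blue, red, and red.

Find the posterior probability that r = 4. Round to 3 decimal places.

0.358

For each hypothesis, P(data | H) works out to: P(data | r = 3) = (4/7)(3/7)(3/7) = 0.10496; P(data | r = 4) = (3/7)(4/7)(4/7) = 0.13994; P(data | r = 5) = (2/7)(5/7)(5/7) = 0.14577.
The prior-weighted likelihoods are 1/3 · 0.10496 = 0.034985, 1/3 · 0.13994 = 0.046647, 1/3 · 0.14577 = 0.048591; with total 0.13022.
By Bayes' rule, P(r = 4 | data) = (0.046647) / (0.13022) = 0.35821.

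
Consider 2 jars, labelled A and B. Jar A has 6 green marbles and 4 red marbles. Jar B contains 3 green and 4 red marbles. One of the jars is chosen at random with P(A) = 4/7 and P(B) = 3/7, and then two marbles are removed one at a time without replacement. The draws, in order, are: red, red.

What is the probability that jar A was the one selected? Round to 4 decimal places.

For each hypothesis, P(data | H) works out to: P(data | jar A) = (4/10)(3/9) = 2/15; P(data | jar B) = (4/7)(3/6) = 2/7.
The prior-weighted likelihoods are 4/7 · 2/15 = 8/105, 3/7 · 2/7 = 6/49; summing to 146/735.
By Bayes' rule, P(jar A | data) = (8/105) / (146/735) = 28/73.

0.3836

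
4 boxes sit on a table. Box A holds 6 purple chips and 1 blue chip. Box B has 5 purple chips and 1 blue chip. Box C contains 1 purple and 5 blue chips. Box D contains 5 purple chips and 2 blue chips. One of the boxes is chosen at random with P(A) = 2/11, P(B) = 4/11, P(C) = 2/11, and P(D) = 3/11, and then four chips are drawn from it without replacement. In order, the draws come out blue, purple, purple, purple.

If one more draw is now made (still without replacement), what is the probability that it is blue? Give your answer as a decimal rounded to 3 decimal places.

For each hypothesis, P(data | H) works out to: P(data | box A) = (1/7)(6/6)(5/5)(4/4) = 1/7; P(data | box B) = (1/6)(5/5)(4/4)(3/3) = 1/6; P(data | box C) = (5/6)(1/5)(0/4) = 0; P(data | box D) = (2/7)(5/6)(4/5)(3/4) = 1/7.
Weighting by the prior gives 2/11 · 1/7 = 2/77, 4/11 · 1/6 = 2/33, 2/11 · 0 = 0, 3/11 · 1/7 = 3/77; with total 29/231.
Dividing through by the total gives posterior P(box A | data) = 6/29, P(box B | data) = 14/29, P(box C | data) = 0, P(box D | data) = 9/29.
So P(blue next | data) = Σ P(blue next | H) P(H | data) = (0)(6/29) + (0)(14/29) + (1/3)(9/29) = 3/29.

0.103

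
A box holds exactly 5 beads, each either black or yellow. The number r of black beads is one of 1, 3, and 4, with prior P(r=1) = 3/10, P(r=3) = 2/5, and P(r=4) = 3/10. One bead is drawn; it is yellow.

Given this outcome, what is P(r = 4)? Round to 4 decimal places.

Under each hypothesis, the probability of this draw is: P(data | r = 1) = (4/5) = 4/5; P(data | r = 3) = (2/5) = 2/5; P(data | r = 4) = (1/5) = 1/5.
Weighting by the prior gives 3/10 · 4/5 = 6/25, 2/5 · 2/5 = 4/25, 3/10 · 1/5 = 3/50; these sum to 23/50.
So P(r = 4 | data) = (3/50) / (23/50) = 3/23.

0.1304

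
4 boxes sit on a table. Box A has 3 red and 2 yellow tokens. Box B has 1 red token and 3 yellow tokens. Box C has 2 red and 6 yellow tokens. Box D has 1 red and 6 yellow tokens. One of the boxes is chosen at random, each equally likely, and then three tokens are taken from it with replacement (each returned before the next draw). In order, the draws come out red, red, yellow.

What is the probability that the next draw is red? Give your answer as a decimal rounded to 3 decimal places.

Under each hypothesis, the probability of the observed sequence is: P(data | box A) = (3/5)(3/5)(2/5) = 0.144; P(data | box B) = (1/4)(1/4)(3/4) = 0.046875; P(data | box C) = (2/8)(2/8)(6/8) = 0.046875; P(data | box D) = (1/7)(1/7)(6/7) = 0.017493.
Weighting by the prior gives 1/4 · 0.144 = 0.036, 1/4 · 0.046875 = 0.011719, 1/4 · 0.046875 = 0.011719, 1/4 · 0.017493 = 0.0043732; these sum to 0.063811.
The posterior is then P(box A | data) = 0.56417, P(box B | data) = 0.18365, P(box C | data) = 0.18365, P(box D | data) = 0.068534.
So P(red next | data) = Σ P(red next | H) P(H | data) = (3/5)(0.56417) + (1/4)(0.18365) + (1/4)(0.18365) + (1/7)(0.068534) = 0.44012.

0.440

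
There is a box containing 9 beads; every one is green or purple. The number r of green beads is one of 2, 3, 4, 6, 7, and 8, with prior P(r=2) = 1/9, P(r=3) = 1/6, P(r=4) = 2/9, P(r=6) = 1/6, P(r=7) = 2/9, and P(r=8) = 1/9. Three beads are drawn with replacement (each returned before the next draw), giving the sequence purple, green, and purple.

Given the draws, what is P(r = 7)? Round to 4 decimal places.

Compute the likelihood of the observed sequence for each case: P(data | r = 2) = (7/9)(2/9)(7/9) = 0.13443; P(data | r = 3) = (6/9)(3/9)(6/9) = 0.14815; P(data | r = 4) = (5/9)(4/9)(5/9) = 0.13717; P(data | r = 6) = (3/9)(6/9)(3/9) = 0.074074; P(data | r = 7) = (2/9)(7/9)(2/9) = 0.038409; P(data | r = 8) = (1/9)(8/9)(1/9) = 0.010974.
The prior-weighted likelihoods are 1/9 · 0.13443 = 0.014937, 1/6 · 0.14815 = 0.024691, 2/9 · 0.13717 = 0.030483, 1/6 · 0.074074 = 0.012346, 2/9 · 0.038409 = 0.0085353, 1/9 · 0.010974 = 0.0012193; with total 0.092212.
Hence P(r = 7 | data) = (0.0085353) / (0.092212) = 0.092562.

0.0926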